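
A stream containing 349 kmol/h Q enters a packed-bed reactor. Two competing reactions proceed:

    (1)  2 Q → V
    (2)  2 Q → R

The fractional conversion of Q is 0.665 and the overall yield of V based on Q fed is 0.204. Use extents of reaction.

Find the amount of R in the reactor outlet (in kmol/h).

Yield of V: 1ξ₁ / 349 = 0.204 → ξ₁ = 71.2 kmol/h.
Conversion of Q: 2ξ₁ + 2ξ₂ = 0.665 × 349 = 232.1 → ξ₂ = 44.85 kmol/h.
Outlet amounts (n = n₀ + Σ ν·ξ):
  Q: 349 − 2(71.2) − 2(44.85) = 116.9
  V: 0 + 1(71.2) = 71.2
  R: 0 + 1(44.85) = 44.85

44.8 kmol/h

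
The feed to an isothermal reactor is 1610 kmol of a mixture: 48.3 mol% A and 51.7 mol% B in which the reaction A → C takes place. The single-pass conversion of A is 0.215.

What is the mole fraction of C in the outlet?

0.104

A reacted = 0.215 × 777.6 = 167.2 kmol; ν_A = −1, so ξ = 167.2/1 = 167.2 kmol.
Outlet amounts (n = n₀ + ν ξ):
  A: 777.6 − 1(167.2) = 610.4
  C: 0 + 1(167.2) = 167.2
  B: 832.4 (inert)
Total out = 1610 kmol; y_C = 167.2 / 1610 = 0.1038.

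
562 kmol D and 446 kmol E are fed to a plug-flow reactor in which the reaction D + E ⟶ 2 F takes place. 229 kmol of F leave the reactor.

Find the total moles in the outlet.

For F: n = n₀ + 2ξ → 229 = 0 + 2ξ, giving ξ = 114.5 kmol.
Outlet amounts (n = n₀ + ν ξ):
  D: 562 − 1(114.5) = 447.5
  E: 446 − 1(114.5) = 331.5
  F: 0 + 2(114.5) = 229
Total out = 447.5 + 331.5 + 229 = 1008 kmol.

1010 kmol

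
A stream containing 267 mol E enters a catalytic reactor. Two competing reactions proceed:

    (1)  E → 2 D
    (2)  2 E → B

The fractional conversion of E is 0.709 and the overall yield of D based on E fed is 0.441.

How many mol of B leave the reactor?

Yield of D: 2ξ₁ / 267 = 0.441 → ξ₁ = 58.87 mol.
Conversion of E: 1ξ₁ + 2ξ₂ = 0.709 × 267 = 189.3 → ξ₂ = 65.21 mol.
Outlet amounts (n = n₀ + Σ ν·ξ):
  E: 267 − 1(58.87) − 2(65.21) = 77.7
  D: 0 + 2(58.87) = 117.7
  B: 0 + 1(65.21) = 65.21

65.2 mol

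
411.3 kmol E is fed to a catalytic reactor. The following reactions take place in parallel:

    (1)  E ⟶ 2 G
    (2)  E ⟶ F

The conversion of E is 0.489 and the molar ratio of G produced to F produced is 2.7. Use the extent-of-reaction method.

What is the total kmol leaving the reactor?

Conversion of E: E consumed = 0.489 × 411.3 = 201.1 kmol = 1ξ₁ + 1ξ₂.
Selectivity: 2ξ₁ / (1ξ₂) = 2.7 → ξ₁ = 1.35 ξ₂.
Substitute: (1·1.35 + 1) ξ₂ = 201.1 → ξ₂ = 85.59 kmol, ξ₁ = 115.5 kmol.
Outlet amounts (n = n₀ + Σ ν·ξ):
  E: 411.3 − 1(115.5) − 1(85.59) = 210.2
  G: 0 + 2(115.5) = 231.1
  F: 0 + 1(85.59) = 85.59
Total out = 210.2 + 231.1 + 85.59 = 526.8 kmol.

527 kmol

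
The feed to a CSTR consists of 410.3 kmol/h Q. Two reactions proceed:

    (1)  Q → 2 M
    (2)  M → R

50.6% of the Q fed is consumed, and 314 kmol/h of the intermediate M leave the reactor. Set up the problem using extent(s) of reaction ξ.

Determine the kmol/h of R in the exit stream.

Conversion of Q: Q consumed = 1ξ₁ = 0.506 × 410.3 → ξ₁ = 207.6 kmol/h.
M balance: n_M = 0 + 2ξ₁ − 1ξ₂ = 314 → ξ₂ = (2·207.6 − 314)/1 = 101.2 kmol/h.
Outlet amounts (n = n₀ + Σ ν·ξ):
  Q: 410.3 − 1(207.6) = 202.7
  M: 0 + 2(207.6) − 1(101.2) = 314
  R: 0 + 1(101.2) = 101.2

101 kmol/h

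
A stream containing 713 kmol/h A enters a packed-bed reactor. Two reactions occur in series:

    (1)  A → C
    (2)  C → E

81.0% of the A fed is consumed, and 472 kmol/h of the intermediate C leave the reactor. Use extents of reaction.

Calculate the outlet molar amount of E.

Conversion of A: A consumed = 1ξ₁ = 0.81 × 713 → ξ₁ = 577.5 kmol/h.
C balance: n_C = 0 + 1ξ₁ − 1ξ₂ = 472 → ξ₂ = (1·577.5 − 472)/1 = 105.5 kmol/h.
Outlet amounts (n = n₀ + Σ ν·ξ):
  A: 713 − 1(577.5) = 135.5
  C: 0 + 1(577.5) − 1(105.5) = 472
  E: 0 + 1(105.5) = 105.5

106 kmol/h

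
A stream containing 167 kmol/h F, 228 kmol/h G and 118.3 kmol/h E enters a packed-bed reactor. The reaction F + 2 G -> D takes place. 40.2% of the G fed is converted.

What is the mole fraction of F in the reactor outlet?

G reacted = 0.402 × 228 = 91.66 kmol/h; ν_G = −2, so ξ = 91.66/2 = 45.83 kmol/h.
Outlet amounts (n = n₀ + ν ξ):
  F: 167 − 1(45.83) = 121.2
  G: 228 − 2(45.83) = 136.3
  D: 0 + 1(45.83) = 45.83
  E: 118.3 (inert)
Total out = 421.6 kmol/h; y_F = 121.2 / 421.6 = 0.2874.

0.287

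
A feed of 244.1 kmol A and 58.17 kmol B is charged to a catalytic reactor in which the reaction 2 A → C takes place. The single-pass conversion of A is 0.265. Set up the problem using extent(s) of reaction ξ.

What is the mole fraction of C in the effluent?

A reacted = 0.265 × 244.1 = 64.69 kmol; ν_A = −2, so ξ = 64.69/2 = 32.34 kmol.
Outlet amounts (n = n₀ + ν ξ):
  A: 244.1 − 2(32.34) = 179.4
  C: 0 + 1(32.34) = 32.34
  B: 58.17 (inert)
Total out = 269.9 kmol; y_C = 32.34 / 269.9 = 0.1198.

0.12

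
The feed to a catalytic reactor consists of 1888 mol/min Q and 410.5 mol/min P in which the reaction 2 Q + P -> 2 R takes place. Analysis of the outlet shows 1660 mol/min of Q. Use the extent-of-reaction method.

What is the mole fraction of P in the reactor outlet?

0.136

For Q: n = n₀ − 2ξ → 1660 = 1888 − 2ξ, giving ξ = 114 mol/min.
Outlet amounts (n = n₀ + ν ξ):
  Q: 1888 − 2(114) = 1660
  P: 410.5 − 1(114) = 296.5
  R: 0 + 2(114) = 228
Total out = 2184 mol/min; y_P = 296.5 / 2184 = 0.1357.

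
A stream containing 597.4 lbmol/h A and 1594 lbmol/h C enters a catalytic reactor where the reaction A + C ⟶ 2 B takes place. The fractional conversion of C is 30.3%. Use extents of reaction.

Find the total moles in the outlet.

2190 lbmol/h

C reacted = 0.303 × 1594 = 483 lbmol/h; ν_C = −1, so ξ = 483/1 = 483 lbmol/h.
Outlet amounts (n = n₀ + ν ξ):
  A: 597.4 − 1(483) = 114.4
  C: 1594 − 1(483) = 1111
  B: 0 + 2(483) = 966
Total out = 114.4 + 1111 + 966 = 2191 lbmol/h.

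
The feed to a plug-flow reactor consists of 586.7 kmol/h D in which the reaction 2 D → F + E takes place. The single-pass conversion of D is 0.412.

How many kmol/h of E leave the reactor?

D reacted = 0.412 × 586.7 = 241.7 kmol/h; ν_D = −2, so ξ = 241.7/2 = 120.9 kmol/h.
Outlet amounts (n = n₀ + ν ξ):
  D: 586.7 − 2(120.9) = 345
  F: 0 + 1(120.9) = 120.9
  E: 0 + 1(120.9) = 120.9

121 kmol/h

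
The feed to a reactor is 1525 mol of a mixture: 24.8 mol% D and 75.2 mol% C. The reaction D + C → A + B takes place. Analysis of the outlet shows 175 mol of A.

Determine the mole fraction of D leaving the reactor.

For A: n = n₀ + 1ξ → 175 = 0 + 1ξ, giving ξ = 175 mol.
Outlet amounts (n = n₀ + ν ξ):
  D: 378.2 − 1(175) = 203.2
  C: 1147 − 1(175) = 971.8
  A: 0 + 1(175) = 175
  B: 0 + 1(175) = 175
Total out = 1525 mol; y_D = 203.2 / 1525 = 0.1332.

0.133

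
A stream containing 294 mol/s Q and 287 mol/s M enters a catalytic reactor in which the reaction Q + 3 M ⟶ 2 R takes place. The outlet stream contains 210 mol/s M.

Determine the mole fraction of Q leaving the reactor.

For M: n = n₀ − 3ξ → 210 = 287 − 3ξ, giving ξ = 25.67 mol/s.
Outlet amounts (n = n₀ + ν ξ):
  Q: 294 − 1(25.67) = 268.3
  M: 287 − 3(25.67) = 210
  R: 0 + 2(25.67) = 51.33
Total out = 529.7 mol/s; y_Q = 268.3 / 529.7 = 0.5066.

0.507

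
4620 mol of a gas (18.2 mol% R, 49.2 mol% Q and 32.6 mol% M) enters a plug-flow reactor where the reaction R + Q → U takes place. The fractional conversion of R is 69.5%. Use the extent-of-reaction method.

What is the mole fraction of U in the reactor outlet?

R reacted = 0.695 × 840.8 = 584.4 mol; ν_R = −1, so ξ = 584.4/1 = 584.4 mol.
Outlet amounts (n = n₀ + ν ξ):
  R: 840.8 − 1(584.4) = 256.5
  Q: 2273 − 1(584.4) = 1689
  U: 0 + 1(584.4) = 584.4
  M: 1506 (inert)
Total out = 4036 mol; y_U = 584.4 / 4036 = 0.1448.

0.145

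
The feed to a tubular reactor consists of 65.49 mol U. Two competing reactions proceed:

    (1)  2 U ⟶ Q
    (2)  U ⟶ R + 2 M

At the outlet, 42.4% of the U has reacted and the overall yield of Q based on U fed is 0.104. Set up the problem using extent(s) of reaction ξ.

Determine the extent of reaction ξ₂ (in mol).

ξ₂ = 14.1 mol

Yield of Q: 1ξ₁ / 65.49 = 0.104 → ξ₁ = 6.811 mol.
Conversion of U: 2ξ₁ + 1ξ₂ = 0.424 × 65.49 = 27.77 → ξ₂ = 14.15 mol.
Outlet amounts (n = n₀ + Σ ν·ξ):
  U: 65.49 − 2(6.811) − 1(14.15) = 37.72
  Q: 0 + 1(6.811) = 6.811
  R: 0 + 1(14.15) = 14.15
  M: 0 + 2(14.15) = 28.29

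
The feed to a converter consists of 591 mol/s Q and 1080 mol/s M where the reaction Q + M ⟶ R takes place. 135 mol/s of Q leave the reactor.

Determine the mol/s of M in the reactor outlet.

624 mol/s

For Q: n = n₀ − 1ξ → 135 = 591 − 1ξ, giving ξ = 456 mol/s.
Outlet amounts (n = n₀ + ν ξ):
  Q: 591 − 1(456) = 135
  M: 1080 − 1(456) = 624
  R: 0 + 1(456) = 456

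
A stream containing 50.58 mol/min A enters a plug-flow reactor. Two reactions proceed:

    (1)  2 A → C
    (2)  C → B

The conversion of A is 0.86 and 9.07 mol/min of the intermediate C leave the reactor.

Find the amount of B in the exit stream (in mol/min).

Conversion of A: A consumed = 2ξ₁ = 0.86 × 50.58 → ξ₁ = 21.75 mol/min.
C balance: n_C = 0 + 1ξ₁ − 1ξ₂ = 9.07 → ξ₂ = (1·21.75 − 9.07)/1 = 12.68 mol/min.
Outlet amounts (n = n₀ + Σ ν·ξ):
  A: 50.58 − 2(21.75) = 7.081
  C: 0 + 1(21.75) − 1(12.68) = 9.07
  B: 0 + 1(12.68) = 12.68

12.7 mol/min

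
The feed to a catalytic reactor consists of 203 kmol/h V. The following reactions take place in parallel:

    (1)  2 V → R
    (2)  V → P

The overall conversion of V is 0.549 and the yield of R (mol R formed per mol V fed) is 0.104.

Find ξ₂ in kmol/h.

ξ₂ = 69.2 kmol/h

Yield of R: 1ξ₁ / 203 = 0.104 → ξ₁ = 21.11 kmol/h.
Conversion of V: 2ξ₁ + 1ξ₂ = 0.549 × 203 = 111.4 → ξ₂ = 69.22 kmol/h.
Outlet amounts (n = n₀ + Σ ν·ξ):
  V: 203 − 2(21.11) − 1(69.22) = 91.55
  R: 0 + 1(21.11) = 21.11
  P: 0 + 1(69.22) = 69.22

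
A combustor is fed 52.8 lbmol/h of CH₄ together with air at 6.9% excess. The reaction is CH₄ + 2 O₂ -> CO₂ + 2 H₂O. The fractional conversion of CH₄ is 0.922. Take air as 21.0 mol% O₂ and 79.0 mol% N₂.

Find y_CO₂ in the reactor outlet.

0.0825

Stoichiometric O₂ = 2 × 52.8 = 105.6 lbmol/h; O₂ fed = 105.6 × 1.069 = 112.9 lbmol/h.
N₂ fed = 112.9 × 79/21 = 424.7 lbmol/h.
Fuel reacted = 0.922 × 52.8 → ξ = 48.68 lbmol/h.
Outlet (n = n₀ + ν ξ):
  CH₄: 52.8 − 1(48.68) = 4.118
  O₂: 112.9 − 2(48.68) = 15.52
  N₂: 424.7 (inert)
  CO₂: 0 + 1(48.68) = 48.68
  H₂O: 0 + 2(48.68) = 97.36
Total out = 590.4 lbmol/h; y_CO₂ = 48.68 / 590.4 = 0.08246.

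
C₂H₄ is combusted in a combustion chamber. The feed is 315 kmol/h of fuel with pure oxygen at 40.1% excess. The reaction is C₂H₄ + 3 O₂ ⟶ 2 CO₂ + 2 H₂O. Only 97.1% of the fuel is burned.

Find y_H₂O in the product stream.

0.373

Stoichiometric O₂ = 3 × 315 = 945 kmol/h; O₂ fed = 945 × 1.401 = 1324 kmol/h.
Fuel reacted = 0.971 × 315 → ξ = 305.9 kmol/h.
Outlet (n = n₀ + ν ξ):
  C₂H₄: 315 − 1(305.9) = 9.135
  O₂: 1324 − 3(305.9) = 406.3
  CO₂: 0 + 2(305.9) = 611.7
  H₂O: 0 + 2(305.9) = 611.7
Total out = 1639 kmol/h; y_H₂O = 611.7 / 1639 = 0.3732.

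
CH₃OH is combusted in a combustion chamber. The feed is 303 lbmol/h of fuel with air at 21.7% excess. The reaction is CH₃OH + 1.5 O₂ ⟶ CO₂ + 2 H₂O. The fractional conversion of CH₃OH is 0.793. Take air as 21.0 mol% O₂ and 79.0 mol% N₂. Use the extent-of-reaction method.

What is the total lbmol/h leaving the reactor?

3060 lbmol/h

Stoichiometric O₂ = 1.5 × 303 = 454.5 lbmol/h; O₂ fed = 454.5 × 1.217 = 553.1 lbmol/h.
N₂ fed = 553.1 × 79/21 = 2081 lbmol/h.
Fuel reacted = 0.793 × 303 → ξ = 240.3 lbmol/h.
Outlet (n = n₀ + ν ξ):
  CH₃OH: 303 − 1(240.3) = 62.72
  O₂: 553.1 − 1.5(240.3) = 192.7
  N₂: 2081 (inert)
  CO₂: 0 + 1(240.3) = 240.3
  H₂O: 0 + 2(240.3) = 480.6
Total out = 62.72 + 192.7 + 2081 + 240.3 + 480.6 = 3057 lbmol/h.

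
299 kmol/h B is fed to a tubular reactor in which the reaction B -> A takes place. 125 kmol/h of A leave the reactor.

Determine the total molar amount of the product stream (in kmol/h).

For A: n = n₀ + 1ξ → 125 = 0 + 1ξ, giving ξ = 125 kmol/h.
Outlet amounts (n = n₀ + ν ξ):
  B: 299 − 1(125) = 174
  A: 0 + 1(125) = 125
Total out = 174 + 125 = 299 kmol/h.

299 kmol/h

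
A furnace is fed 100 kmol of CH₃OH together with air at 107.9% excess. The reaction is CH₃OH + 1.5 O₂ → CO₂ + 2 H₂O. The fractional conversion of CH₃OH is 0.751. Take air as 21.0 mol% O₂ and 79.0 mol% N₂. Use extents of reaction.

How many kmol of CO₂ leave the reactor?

75.1 kmol

Stoichiometric O₂ = 1.5 × 100 = 150 kmol; O₂ fed = 150 × 2.079 = 311.8 kmol.
N₂ fed = 311.8 × 79/21 = 1173 kmol.
Fuel reacted = 0.751 × 100 → ξ = 75.1 kmol.
Outlet (n = n₀ + ν ξ):
  CH₃OH: 100 − 1(75.1) = 24.9
  O₂: 311.8 − 1.5(75.1) = 199.2
  N₂: 1173 (inert)
  CO₂: 0 + 1(75.1) = 75.1
  H₂O: 0 + 2(75.1) = 150.2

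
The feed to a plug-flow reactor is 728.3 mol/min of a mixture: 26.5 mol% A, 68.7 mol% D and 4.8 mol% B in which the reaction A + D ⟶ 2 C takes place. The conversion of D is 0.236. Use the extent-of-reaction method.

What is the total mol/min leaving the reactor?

728 mol/min

D reacted = 0.236 × 500.3 = 118.1 mol/min; ν_D = −1, so ξ = 118.1/1 = 118.1 mol/min.
Outlet amounts (n = n₀ + ν ξ):
  A: 193 − 1(118.1) = 74.92
  D: 500.3 − 1(118.1) = 382.3
  C: 0 + 2(118.1) = 236.2
  B: 34.96 (inert)
Total out = 74.92 + 382.3 + 236.2 + 34.96 = 728.3 mol/min.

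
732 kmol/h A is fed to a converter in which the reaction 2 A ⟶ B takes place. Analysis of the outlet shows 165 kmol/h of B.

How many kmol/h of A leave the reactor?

For B: n = n₀ + 1ξ → 165 = 0 + 1ξ, giving ξ = 165 kmol/h.
Outlet amounts (n = n₀ + ν ξ):
  A: 732 − 2(165) = 402
  B: 0 + 1(165) = 165

402 kmol/h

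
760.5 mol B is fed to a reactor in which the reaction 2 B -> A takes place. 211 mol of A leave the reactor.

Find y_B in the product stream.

For A: n = n₀ + 1ξ → 211 = 0 + 1ξ, giving ξ = 211 mol.
Outlet amounts (n = n₀ + ν ξ):
  B: 760.5 − 2(211) = 338.5
  A: 0 + 1(211) = 211
Total out = 549.5 mol; y_B = 338.5 / 549.5 = 0.616.

0.616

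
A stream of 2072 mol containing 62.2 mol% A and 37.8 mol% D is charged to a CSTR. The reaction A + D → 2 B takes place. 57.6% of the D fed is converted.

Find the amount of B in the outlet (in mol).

902 mol

D reacted = 0.576 × 783.2 = 451.1 mol; ν_D = −1, so ξ = 451.1/1 = 451.1 mol.
Outlet amounts (n = n₀ + ν ξ):
  A: 1289 − 1(451.1) = 837.7
  D: 783.2 − 1(451.1) = 332.1
  B: 0 + 2(451.1) = 902.3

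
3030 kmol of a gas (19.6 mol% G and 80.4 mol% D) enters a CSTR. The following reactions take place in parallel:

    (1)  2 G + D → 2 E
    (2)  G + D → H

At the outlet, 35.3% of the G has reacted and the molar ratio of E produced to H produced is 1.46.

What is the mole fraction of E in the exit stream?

Conversion of G: G consumed = 0.353 × 593.9 = 209.6 kmol = 2ξ₁ + 1ξ₂.
Selectivity: 2ξ₁ / (1ξ₂) = 1.46 → ξ₁ = 0.73 ξ₂.
Substitute: (2·0.73 + 1) ξ₂ = 209.6 → ξ₂ = 85.22 kmol, ξ₁ = 62.21 kmol.
Outlet amounts (n = n₀ + Σ ν·ξ):
  G: 593.9 − 2(62.21) − 1(85.22) = 384.2
  D: 2436 − 1(62.21) − 1(85.22) = 2289
  E: 0 + 2(62.21) = 124.4
  H: 0 + 1(85.22) = 85.22
Total out = 2883 kmol; y_E = 124.4 / 2883 = 0.04316.

0.0432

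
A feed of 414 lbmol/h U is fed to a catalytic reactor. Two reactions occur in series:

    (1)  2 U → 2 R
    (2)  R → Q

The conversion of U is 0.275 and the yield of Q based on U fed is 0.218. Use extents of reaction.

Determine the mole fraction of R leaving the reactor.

Conversion of U: U consumed = 2ξ₁ = 0.275 × 414 → ξ₁ = 56.93 lbmol/h.
Yield of Q: 1ξ₂ / 414 = 0.218 → ξ₂ = 90.25 lbmol/h.
Outlet amounts (n = n₀ + Σ ν·ξ):
  U: 414 − 2(56.93) = 300.1
  R: 0 + 2(56.93) − 1(90.25) = 23.6
  Q: 0 + 1(90.25) = 90.25
Total out = 414 lbmol/h; y_R = 23.6 / 414 = 0.057.

0.057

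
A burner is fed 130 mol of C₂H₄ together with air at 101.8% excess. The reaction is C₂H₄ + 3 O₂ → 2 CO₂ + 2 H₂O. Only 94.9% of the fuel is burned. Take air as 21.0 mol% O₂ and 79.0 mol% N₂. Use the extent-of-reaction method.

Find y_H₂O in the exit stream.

0.0636

Stoichiometric O₂ = 3 × 130 = 390 mol; O₂ fed = 390 × 2.018 = 787 mol.
N₂ fed = 787 × 79/21 = 2961 mol.
Fuel reacted = 0.949 × 130 → ξ = 123.4 mol.
Outlet (n = n₀ + ν ξ):
  C₂H₄: 130 − 1(123.4) = 6.63
  O₂: 787 − 3(123.4) = 416.9
  N₂: 2961 (inert)
  CO₂: 0 + 2(123.4) = 246.7
  H₂O: 0 + 2(123.4) = 246.7
Total out = 3878 mol; y_H₂O = 246.7 / 3878 = 0.06363.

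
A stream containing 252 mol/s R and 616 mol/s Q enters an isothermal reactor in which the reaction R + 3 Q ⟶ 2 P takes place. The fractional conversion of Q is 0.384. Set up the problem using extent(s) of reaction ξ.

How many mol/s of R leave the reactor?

Q reacted = 0.384 × 616 = 236.5 mol/s; ν_Q = −3, so ξ = 236.5/3 = 78.85 mol/s.
Outlet amounts (n = n₀ + ν ξ):
  R: 252 − 1(78.85) = 173.2
  Q: 616 − 3(78.85) = 379.5
  P: 0 + 2(78.85) = 157.7

173 mol/s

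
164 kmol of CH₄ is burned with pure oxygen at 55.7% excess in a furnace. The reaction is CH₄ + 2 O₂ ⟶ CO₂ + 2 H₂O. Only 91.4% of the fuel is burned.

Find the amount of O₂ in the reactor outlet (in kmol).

Stoichiometric O₂ = 2 × 164 = 328 kmol; O₂ fed = 328 × 1.557 = 510.7 kmol.
Fuel reacted = 0.914 × 164 → ξ = 149.9 kmol.
Outlet (n = n₀ + ν ξ):
  CH₄: 164 − 1(149.9) = 14.1
  O₂: 510.7 − 2(149.9) = 210.9
  CO₂: 0 + 1(149.9) = 149.9
  H₂O: 0 + 2(149.9) = 299.8

211 kmol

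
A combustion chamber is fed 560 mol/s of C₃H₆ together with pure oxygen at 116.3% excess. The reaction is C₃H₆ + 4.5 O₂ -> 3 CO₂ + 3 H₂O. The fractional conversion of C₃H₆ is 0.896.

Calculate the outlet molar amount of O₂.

Stoichiometric O₂ = 4.5 × 560 = 2520 mol/s; O₂ fed = 2520 × 2.163 = 5451 mol/s.
Fuel reacted = 0.896 × 560 → ξ = 501.8 mol/s.
Outlet (n = n₀ + ν ξ):
  C₃H₆: 560 − 1(501.8) = 58.24
  O₂: 5451 − 4.5(501.8) = 3193
  CO₂: 0 + 3(501.8) = 1505
  H₂O: 0 + 3(501.8) = 1505

3190 mol/s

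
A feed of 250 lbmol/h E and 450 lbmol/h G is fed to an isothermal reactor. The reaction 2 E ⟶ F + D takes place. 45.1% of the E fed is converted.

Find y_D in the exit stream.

0.0805

E reacted = 0.451 × 250 = 112.8 lbmol/h; ν_E = −2, so ξ = 112.8/2 = 56.38 lbmol/h.
Outlet amounts (n = n₀ + ν ξ):
  E: 250 − 2(56.38) = 137.2
  F: 0 + 1(56.38) = 56.38
  D: 0 + 1(56.38) = 56.38
  G: 450 (inert)
Total out = 700 lbmol/h; y_D = 56.38 / 700 = 0.08054.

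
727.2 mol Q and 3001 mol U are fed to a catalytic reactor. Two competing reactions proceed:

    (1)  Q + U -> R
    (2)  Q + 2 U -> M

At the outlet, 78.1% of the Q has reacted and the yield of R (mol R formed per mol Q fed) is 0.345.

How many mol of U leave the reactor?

2120 mol

Yield of R: 1ξ₁ / 727.2 = 0.345 → ξ₁ = 250.9 mol.
Conversion of Q: 1ξ₁ + 1ξ₂ = 0.781 × 727.2 = 567.9 → ξ₂ = 317.1 mol.
Outlet amounts (n = n₀ + Σ ν·ξ):
  Q: 727.2 − 1(250.9) − 1(317.1) = 159.3
  U: 3001 − 1(250.9) − 2(317.1) = 2116
  R: 0 + 1(250.9) = 250.9
  M: 0 + 1(317.1) = 317.1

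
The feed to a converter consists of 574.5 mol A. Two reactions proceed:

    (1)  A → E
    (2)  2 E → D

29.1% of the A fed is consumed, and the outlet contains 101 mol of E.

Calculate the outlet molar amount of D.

33.1 mol

Conversion of A: A consumed = 1ξ₁ = 0.291 × 574.5 → ξ₁ = 167.2 mol.
E balance: n_E = 0 + 1ξ₁ − 2ξ₂ = 101 → ξ₂ = (1·167.2 − 101)/2 = 33.09 mol.
Outlet amounts (n = n₀ + Σ ν·ξ):
  A: 574.5 − 1(167.2) = 407.3
  E: 0 + 1(167.2) − 2(33.09) = 101
  D: 0 + 1(33.09) = 33.09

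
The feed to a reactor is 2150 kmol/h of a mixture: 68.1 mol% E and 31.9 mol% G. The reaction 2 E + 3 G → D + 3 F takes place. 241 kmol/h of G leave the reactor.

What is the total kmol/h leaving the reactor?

2000 kmol/h

For G: n = n₀ − 3ξ → 241 = 685.9 − 3ξ, giving ξ = 148.3 kmol/h.
Outlet amounts (n = n₀ + ν ξ):
  E: 1464 − 2(148.3) = 1168
  G: 685.9 − 3(148.3) = 241
  D: 0 + 1(148.3) = 148.3
  F: 0 + 3(148.3) = 444.9
Total out = 1168 + 241 + 148.3 + 444.9 = 2002 kmol/h.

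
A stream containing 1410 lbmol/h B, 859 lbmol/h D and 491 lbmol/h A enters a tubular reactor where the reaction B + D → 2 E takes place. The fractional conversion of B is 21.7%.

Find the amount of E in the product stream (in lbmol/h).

612 lbmol/h

B reacted = 0.217 × 1410 = 306 lbmol/h; ν_B = −1, so ξ = 306/1 = 306 lbmol/h.
Outlet amounts (n = n₀ + ν ξ):
  B: 1410 − 1(306) = 1104
  D: 859 − 1(306) = 553
  E: 0 + 2(306) = 611.9
  A: 491 (inert)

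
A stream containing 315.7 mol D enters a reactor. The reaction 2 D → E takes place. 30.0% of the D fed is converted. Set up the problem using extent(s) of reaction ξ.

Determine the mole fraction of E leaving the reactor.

0.176

D reacted = 0.3 × 315.7 = 94.71 mol; ν_D = −2, so ξ = 94.71/2 = 47.35 mol.
Outlet amounts (n = n₀ + ν ξ):
  D: 315.7 − 2(47.35) = 221
  E: 0 + 1(47.35) = 47.35
Total out = 268.3 mol; y_E = 47.35 / 268.3 = 0.1765.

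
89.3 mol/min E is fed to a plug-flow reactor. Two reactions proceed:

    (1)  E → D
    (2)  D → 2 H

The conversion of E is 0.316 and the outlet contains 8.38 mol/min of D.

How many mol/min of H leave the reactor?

39.7 mol/min

Conversion of E: E consumed = 1ξ₁ = 0.316 × 89.3 → ξ₁ = 28.22 mol/min.
D balance: n_D = 0 + 1ξ₁ − 1ξ₂ = 8.38 → ξ₂ = (1·28.22 − 8.38)/1 = 19.84 mol/min.
Outlet amounts (n = n₀ + Σ ν·ξ):
  E: 89.3 − 1(28.22) = 61.08
  D: 0 + 1(28.22) − 1(19.84) = 8.38
  H: 0 + 2(19.84) = 39.68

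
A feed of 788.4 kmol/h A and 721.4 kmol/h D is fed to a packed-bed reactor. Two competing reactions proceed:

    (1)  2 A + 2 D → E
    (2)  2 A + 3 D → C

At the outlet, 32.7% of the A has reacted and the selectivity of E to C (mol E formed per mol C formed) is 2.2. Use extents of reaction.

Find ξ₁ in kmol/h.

Conversion of A: A consumed = 0.327 × 788.4 = 257.8 kmol/h = 2ξ₁ + 2ξ₂.
Selectivity: 1ξ₁ / (1ξ₂) = 2.2 → ξ₁ = 2.2 ξ₂.
Substitute: (2·2.2 + 2) ξ₂ = 257.8 → ξ₂ = 40.28 kmol/h, ξ₁ = 88.62 kmol/h.
Outlet amounts (n = n₀ + Σ ν·ξ):
  A: 788.4 − 2(88.62) − 2(40.28) = 530.6
  D: 721.4 − 2(88.62) − 3(40.28) = 423.3
  E: 0 + 1(88.62) = 88.62
  C: 0 + 1(40.28) = 40.28

ξ₁ = 88.6 kmol/h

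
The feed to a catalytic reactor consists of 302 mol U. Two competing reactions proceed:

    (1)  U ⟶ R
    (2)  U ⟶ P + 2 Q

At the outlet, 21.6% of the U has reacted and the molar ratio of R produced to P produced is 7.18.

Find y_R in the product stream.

0.18

Conversion of U: U consumed = 0.216 × 302 = 65.23 mol = 1ξ₁ + 1ξ₂.
Selectivity: 1ξ₁ / (1ξ₂) = 7.18 → ξ₁ = 7.18 ξ₂.
Substitute: (1·7.18 + 1) ξ₂ = 65.23 → ξ₂ = 7.975 mol, ξ₁ = 57.26 mol.
Outlet amounts (n = n₀ + Σ ν·ξ):
  U: 302 − 1(57.26) − 1(7.975) = 236.8
  R: 0 + 1(57.26) = 57.26
  P: 0 + 1(7.975) = 7.975
  Q: 0 + 2(7.975) = 15.95
Total out = 317.9 mol; y_R = 57.26 / 317.9 = 0.1801.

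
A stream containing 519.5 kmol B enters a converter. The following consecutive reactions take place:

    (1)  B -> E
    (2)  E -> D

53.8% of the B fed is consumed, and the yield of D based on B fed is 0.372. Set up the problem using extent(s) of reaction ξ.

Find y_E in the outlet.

Conversion of B: B consumed = 1ξ₁ = 0.538 × 519.5 → ξ₁ = 279.5 kmol.
Yield of D: 1ξ₂ / 519.5 = 0.372 → ξ₂ = 193.3 kmol.
Outlet amounts (n = n₀ + Σ ν·ξ):
  B: 519.5 − 1(279.5) = 240
  E: 0 + 1(279.5) − 1(193.3) = 86.24
  D: 0 + 1(193.3) = 193.3
Total out = 519.5 kmol; y_E = 86.24 / 519.5 = 0.166.

0.166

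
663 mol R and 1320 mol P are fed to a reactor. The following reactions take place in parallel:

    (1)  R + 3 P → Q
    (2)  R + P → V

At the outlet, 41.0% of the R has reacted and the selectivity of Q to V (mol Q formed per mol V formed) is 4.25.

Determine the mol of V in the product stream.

Conversion of R: R consumed = 0.41 × 663 = 271.8 mol = 1ξ₁ + 1ξ₂.
Selectivity: 1ξ₁ / (1ξ₂) = 4.25 → ξ₁ = 4.25 ξ₂.
Substitute: (1·4.25 + 1) ξ₂ = 271.8 → ξ₂ = 51.78 mol, ξ₁ = 220.1 mol.
Outlet amounts (n = n₀ + Σ ν·ξ):
  R: 663 − 1(220.1) − 1(51.78) = 391.2
  P: 1320 − 3(220.1) − 1(51.78) = 608.1
  Q: 0 + 1(220.1) = 220.1
  V: 0 + 1(51.78) = 51.78

51.8 mol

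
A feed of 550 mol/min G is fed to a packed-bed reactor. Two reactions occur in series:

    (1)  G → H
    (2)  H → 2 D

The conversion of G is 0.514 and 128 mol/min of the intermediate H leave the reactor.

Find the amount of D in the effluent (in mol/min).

309 mol/min

Conversion of G: G consumed = 1ξ₁ = 0.514 × 550 → ξ₁ = 282.7 mol/min.
H balance: n_H = 0 + 1ξ₁ − 1ξ₂ = 128 → ξ₂ = (1·282.7 − 128)/1 = 154.7 mol/min.
Outlet amounts (n = n₀ + Σ ν·ξ):
  G: 550 − 1(282.7) = 267.3
  H: 0 + 1(282.7) − 1(154.7) = 128
  D: 0 + 2(154.7) = 309.4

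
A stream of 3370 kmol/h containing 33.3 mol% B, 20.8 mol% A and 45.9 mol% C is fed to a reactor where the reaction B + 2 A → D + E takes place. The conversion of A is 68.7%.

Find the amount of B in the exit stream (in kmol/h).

A reacted = 0.687 × 701 = 481.6 kmol/h; ν_A = −2, so ξ = 481.6/2 = 240.8 kmol/h.
Outlet amounts (n = n₀ + ν ξ):
  B: 1122 − 1(240.8) = 881.4
  A: 701 − 2(240.8) = 219.4
  D: 0 + 1(240.8) = 240.8
  E: 0 + 1(240.8) = 240.8
  C: 1547 (inert)

881 kmol/h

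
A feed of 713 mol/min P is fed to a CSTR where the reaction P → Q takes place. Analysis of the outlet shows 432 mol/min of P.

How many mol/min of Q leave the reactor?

281 mol/min

For P: n = n₀ − 1ξ → 432 = 713 − 1ξ, giving ξ = 281 mol/min.
Outlet amounts (n = n₀ + ν ξ):
  P: 713 − 1(281) = 432
  Q: 0 + 1(281) = 281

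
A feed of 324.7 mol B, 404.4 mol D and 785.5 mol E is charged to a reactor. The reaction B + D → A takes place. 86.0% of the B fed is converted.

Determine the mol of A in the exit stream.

B reacted = 0.86 × 324.7 = 279.2 mol; ν_B = −1, so ξ = 279.2/1 = 279.2 mol.
Outlet amounts (n = n₀ + ν ξ):
  B: 324.7 − 1(279.2) = 45.46
  D: 404.4 − 1(279.2) = 125.2
  A: 0 + 1(279.2) = 279.2
  E: 785.5 (inert)

279 mol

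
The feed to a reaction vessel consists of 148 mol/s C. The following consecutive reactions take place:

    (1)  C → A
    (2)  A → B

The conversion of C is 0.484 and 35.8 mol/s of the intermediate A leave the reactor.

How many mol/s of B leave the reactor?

Conversion of C: C consumed = 1ξ₁ = 0.484 × 148 → ξ₁ = 71.63 mol/s.
A balance: n_A = 0 + 1ξ₁ − 1ξ₂ = 35.8 → ξ₂ = (1·71.63 − 35.8)/1 = 35.83 mol/s.
Outlet amounts (n = n₀ + Σ ν·ξ):
  C: 148 − 1(71.63) = 76.37
  A: 0 + 1(71.63) − 1(35.83) = 35.8
  B: 0 + 1(35.83) = 35.83

35.8 mol/s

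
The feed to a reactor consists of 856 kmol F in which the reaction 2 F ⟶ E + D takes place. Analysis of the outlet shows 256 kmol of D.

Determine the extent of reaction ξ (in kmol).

ξ = 256 kmol

For D: n = n₀ + 1ξ → 256 = 0 + 1ξ, giving ξ = 256 kmol.
Outlet amounts (n = n₀ + ν ξ):
  F: 856 − 2(256) = 344
  E: 0 + 1(256) = 256
  D: 0 + 1(256) = 256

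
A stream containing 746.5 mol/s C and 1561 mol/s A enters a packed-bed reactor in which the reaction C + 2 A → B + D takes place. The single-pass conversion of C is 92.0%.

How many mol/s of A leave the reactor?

187 mol/s

C reacted = 0.92 × 746.5 = 686.8 mol/s; ν_C = −1, so ξ = 686.8/1 = 686.8 mol/s.
Outlet amounts (n = n₀ + ν ξ):
  C: 746.5 − 1(686.8) = 59.72
  A: 1561 − 2(686.8) = 187.4
  B: 0 + 1(686.8) = 686.8
  D: 0 + 1(686.8) = 686.8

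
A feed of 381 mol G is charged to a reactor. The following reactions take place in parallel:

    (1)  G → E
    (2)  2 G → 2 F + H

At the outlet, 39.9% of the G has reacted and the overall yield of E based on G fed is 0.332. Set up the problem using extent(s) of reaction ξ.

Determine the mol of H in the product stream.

12.8 mol

Yield of E: 1ξ₁ / 381 = 0.332 → ξ₁ = 126.5 mol.
Conversion of G: 1ξ₁ + 2ξ₂ = 0.399 × 381 = 152 → ξ₂ = 12.76 mol.
Outlet amounts (n = n₀ + Σ ν·ξ):
  G: 381 − 1(126.5) − 2(12.76) = 229
  E: 0 + 1(126.5) = 126.5
  F: 0 + 2(12.76) = 25.53
  H: 0 + 1(12.76) = 12.76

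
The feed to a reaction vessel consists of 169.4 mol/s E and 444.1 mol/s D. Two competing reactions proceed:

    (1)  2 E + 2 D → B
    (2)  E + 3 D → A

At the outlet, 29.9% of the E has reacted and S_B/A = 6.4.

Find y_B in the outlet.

0.0442

Conversion of E: E consumed = 0.299 × 169.4 = 50.65 mol/s = 2ξ₁ + 1ξ₂.
Selectivity: 1ξ₁ / (1ξ₂) = 6.4 → ξ₁ = 6.4 ξ₂.
Substitute: (2·6.4 + 1) ξ₂ = 50.65 → ξ₂ = 3.67 mol/s, ξ₁ = 23.49 mol/s.
Outlet amounts (n = n₀ + Σ ν·ξ):
  E: 169.4 − 2(23.49) − 1(3.67) = 118.7
  D: 444.1 − 2(23.49) − 3(3.67) = 386.1
  B: 0 + 1(23.49) = 23.49
  A: 0 + 1(3.67) = 3.67
Total out = 532 mol/s; y_B = 23.49 / 532 = 0.04415.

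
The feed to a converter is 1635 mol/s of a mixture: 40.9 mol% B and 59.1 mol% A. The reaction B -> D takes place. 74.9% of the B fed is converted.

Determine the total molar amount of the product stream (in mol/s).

1640 mol/s

B reacted = 0.749 × 668.7 = 500.9 mol/s; ν_B = −1, so ξ = 500.9/1 = 500.9 mol/s.
Outlet amounts (n = n₀ + ν ξ):
  B: 668.7 − 1(500.9) = 167.8
  D: 0 + 1(500.9) = 500.9
  A: 966.3 (inert)
Total out = 167.8 + 500.9 + 966.3 = 1635 mol/s.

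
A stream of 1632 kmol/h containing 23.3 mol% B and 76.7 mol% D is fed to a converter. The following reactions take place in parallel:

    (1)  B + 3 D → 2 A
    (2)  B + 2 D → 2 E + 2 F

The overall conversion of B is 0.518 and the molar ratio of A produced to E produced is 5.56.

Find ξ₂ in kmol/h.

Conversion of B: B consumed = 0.518 × 380.3 = 197 kmol/h = 1ξ₁ + 1ξ₂.
Selectivity: 2ξ₁ / (2ξ₂) = 5.56 → ξ₁ = 5.56 ξ₂.
Substitute: (1·5.56 + 1) ξ₂ = 197 → ξ₂ = 30.03 kmol/h, ξ₁ = 166.9 kmol/h.
Outlet amounts (n = n₀ + Σ ν·ξ):
  B: 380.3 − 1(166.9) − 1(30.03) = 183.3
  D: 1252 − 3(166.9) − 2(30.03) = 690.9
  A: 0 + 2(166.9) = 333.9
  E: 0 + 2(30.03) = 60.05
  F: 0 + 2(30.03) = 60.05

ξ₂ = 30 kmol/h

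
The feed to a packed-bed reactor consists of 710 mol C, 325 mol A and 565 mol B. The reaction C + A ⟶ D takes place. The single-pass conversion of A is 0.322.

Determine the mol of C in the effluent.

605 mol

A reacted = 0.322 × 325 = 104.7 mol; ν_A = −1, so ξ = 104.7/1 = 104.7 mol.
Outlet amounts (n = n₀ + ν ξ):
  C: 710 − 1(104.7) = 605.4
  A: 325 − 1(104.7) = 220.3
  D: 0 + 1(104.7) = 104.7
  B: 565 (inert)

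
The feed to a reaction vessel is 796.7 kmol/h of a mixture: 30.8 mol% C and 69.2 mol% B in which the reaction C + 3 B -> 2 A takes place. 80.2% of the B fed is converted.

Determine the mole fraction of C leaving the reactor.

0.195

B reacted = 0.802 × 551.3 = 442.2 kmol/h; ν_B = −3, so ξ = 442.2/3 = 147.4 kmol/h.
Outlet amounts (n = n₀ + ν ξ):
  C: 245.4 − 1(147.4) = 98
  B: 551.3 − 3(147.4) = 109.2
  A: 0 + 2(147.4) = 294.8
Total out = 501.9 kmol/h; y_C = 98 / 501.9 = 0.1952.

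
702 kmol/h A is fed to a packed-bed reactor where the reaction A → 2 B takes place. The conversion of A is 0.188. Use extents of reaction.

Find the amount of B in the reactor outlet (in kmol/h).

A reacted = 0.188 × 702 = 132 kmol/h; ν_A = −1, so ξ = 132/1 = 132 kmol/h.
Outlet amounts (n = n₀ + ν ξ):
  A: 702 − 1(132) = 570
  B: 0 + 2(132) = 264

264 kmol/h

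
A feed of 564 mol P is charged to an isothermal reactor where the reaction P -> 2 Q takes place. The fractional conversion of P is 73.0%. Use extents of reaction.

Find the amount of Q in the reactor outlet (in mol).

P reacted = 0.73 × 564 = 411.7 mol; ν_P = −1, so ξ = 411.7/1 = 411.7 mol.
Outlet amounts (n = n₀ + ν ξ):
  P: 564 − 1(411.7) = 152.3
  Q: 0 + 2(411.7) = 823.4

823 mol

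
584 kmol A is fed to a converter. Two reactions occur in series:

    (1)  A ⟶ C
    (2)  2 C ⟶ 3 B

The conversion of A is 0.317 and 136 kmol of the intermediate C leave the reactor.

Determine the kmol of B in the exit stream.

73.7 kmol

Conversion of A: A consumed = 1ξ₁ = 0.317 × 584 → ξ₁ = 185.1 kmol.
C balance: n_C = 0 + 1ξ₁ − 2ξ₂ = 136 → ξ₂ = (1·185.1 − 136)/2 = 24.56 kmol.
Outlet amounts (n = n₀ + Σ ν·ξ):
  A: 584 − 1(185.1) = 398.9
  C: 0 + 1(185.1) − 2(24.56) = 136
  B: 0 + 3(24.56) = 73.69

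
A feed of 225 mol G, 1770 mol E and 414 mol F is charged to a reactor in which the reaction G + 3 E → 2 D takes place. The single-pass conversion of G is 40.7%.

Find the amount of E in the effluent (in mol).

1500 mol

G reacted = 0.407 × 225 = 91.57 mol; ν_G = −1, so ξ = 91.57/1 = 91.57 mol.
Outlet amounts (n = n₀ + ν ξ):
  G: 225 − 1(91.57) = 133.4
  E: 1770 − 3(91.57) = 1495
  D: 0 + 2(91.57) = 183.1
  F: 414 (inert)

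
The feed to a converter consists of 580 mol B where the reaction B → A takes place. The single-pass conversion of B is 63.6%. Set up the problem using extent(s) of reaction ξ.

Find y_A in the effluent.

0.636

B reacted = 0.636 × 580 = 368.9 mol; ν_B = −1, so ξ = 368.9/1 = 368.9 mol.
Outlet amounts (n = n₀ + ν ξ):
  B: 580 − 1(368.9) = 211.1
  A: 0 + 1(368.9) = 368.9
Total out = 580 mol; y_A = 368.9 / 580 = 0.636.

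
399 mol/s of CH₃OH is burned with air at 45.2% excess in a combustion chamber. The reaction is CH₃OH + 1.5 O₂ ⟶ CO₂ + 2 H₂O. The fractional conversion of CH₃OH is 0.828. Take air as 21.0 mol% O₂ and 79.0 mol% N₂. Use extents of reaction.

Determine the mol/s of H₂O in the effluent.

Stoichiometric O₂ = 1.5 × 399 = 598.5 mol/s; O₂ fed = 598.5 × 1.452 = 869 mol/s.
N₂ fed = 869 × 79/21 = 3269 mol/s.
Fuel reacted = 0.828 × 399 → ξ = 330.4 mol/s.
Outlet (n = n₀ + ν ξ):
  CH₃OH: 399 − 1(330.4) = 68.63
  O₂: 869 − 1.5(330.4) = 373.5
  N₂: 3269 (inert)
  CO₂: 0 + 1(330.4) = 330.4
  H₂O: 0 + 2(330.4) = 660.7

661 mol/s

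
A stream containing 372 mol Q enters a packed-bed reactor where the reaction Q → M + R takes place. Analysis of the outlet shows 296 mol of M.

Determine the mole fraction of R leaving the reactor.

0.443

For M: n = n₀ + 1ξ → 296 = 0 + 1ξ, giving ξ = 296 mol.
Outlet amounts (n = n₀ + ν ξ):
  Q: 372 − 1(296) = 76
  M: 0 + 1(296) = 296
  R: 0 + 1(296) = 296
Total out = 668 mol; y_R = 296 / 668 = 0.4431.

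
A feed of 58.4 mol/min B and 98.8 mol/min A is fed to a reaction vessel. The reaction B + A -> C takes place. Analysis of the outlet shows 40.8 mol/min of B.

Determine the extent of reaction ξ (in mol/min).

For B: n = n₀ − 1ξ → 40.8 = 58.4 − 1ξ, giving ξ = 17.6 mol/min.
Outlet amounts (n = n₀ + ν ξ):
  B: 58.4 − 1(17.6) = 40.8
  A: 98.8 − 1(17.6) = 81.2
  C: 0 + 1(17.6) = 17.6

ξ = 17.6 mol/min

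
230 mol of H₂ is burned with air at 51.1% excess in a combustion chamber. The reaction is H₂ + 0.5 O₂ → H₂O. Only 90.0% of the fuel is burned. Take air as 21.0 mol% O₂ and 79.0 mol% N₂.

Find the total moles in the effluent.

954 mol

Stoichiometric O₂ = 0.5 × 230 = 115 mol; O₂ fed = 115 × 1.511 = 173.8 mol.
N₂ fed = 173.8 × 79/21 = 653.7 mol.
Fuel reacted = 0.9 × 230 → ξ = 207 mol.
Outlet (n = n₀ + ν ξ):
  H₂: 230 − 1(207) = 23
  O₂: 173.8 − 0.5(207) = 70.27
  N₂: 653.7 (inert)
  H₂O: 0 + 1(207) = 207
Total out = 23 + 70.27 + 653.7 + 207 = 954 mol.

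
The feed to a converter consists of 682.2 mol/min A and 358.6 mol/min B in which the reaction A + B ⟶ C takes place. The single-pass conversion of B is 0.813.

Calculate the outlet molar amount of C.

292 mol/min

B reacted = 0.813 × 358.6 = 291.5 mol/min; ν_B = −1, so ξ = 291.5/1 = 291.5 mol/min.
Outlet amounts (n = n₀ + ν ξ):
  A: 682.2 − 1(291.5) = 390.7
  B: 358.6 − 1(291.5) = 67.06
  C: 0 + 1(291.5) = 291.5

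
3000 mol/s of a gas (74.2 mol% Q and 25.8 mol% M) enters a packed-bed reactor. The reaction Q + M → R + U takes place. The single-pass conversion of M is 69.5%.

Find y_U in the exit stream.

0.179

M reacted = 0.695 × 774 = 537.9 mol/s; ν_M = −1, so ξ = 537.9/1 = 537.9 mol/s.
Outlet amounts (n = n₀ + ν ξ):
  Q: 2226 − 1(537.9) = 1688
  M: 774 − 1(537.9) = 236.1
  R: 0 + 1(537.9) = 537.9
  U: 0 + 1(537.9) = 537.9
Total out = 3000 mol/s; y_U = 537.9 / 3000 = 0.1793.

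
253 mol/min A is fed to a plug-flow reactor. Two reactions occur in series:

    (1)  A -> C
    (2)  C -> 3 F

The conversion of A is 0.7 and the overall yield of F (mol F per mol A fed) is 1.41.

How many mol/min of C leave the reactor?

58.2 mol/min

Conversion of A: A consumed = 1ξ₁ = 0.7 × 253 → ξ₁ = 177.1 mol/min.
Yield of F: 3ξ₂ / 253 = 1.41 → ξ₂ = 118.9 mol/min.
Outlet amounts (n = n₀ + Σ ν·ξ):
  A: 253 − 1(177.1) = 75.9
  C: 0 + 1(177.1) − 1(118.9) = 58.19
  F: 0 + 3(118.9) = 356.7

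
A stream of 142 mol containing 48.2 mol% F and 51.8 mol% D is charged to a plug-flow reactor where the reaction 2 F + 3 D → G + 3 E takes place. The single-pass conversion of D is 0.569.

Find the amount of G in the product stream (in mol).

14 mol

D reacted = 0.569 × 73.56 = 41.85 mol; ν_D = −3, so ξ = 41.85/3 = 13.95 mol.
Outlet amounts (n = n₀ + ν ξ):
  F: 68.44 − 2(13.95) = 40.54
  D: 73.56 − 3(13.95) = 31.7
  G: 0 + 1(13.95) = 13.95
  E: 0 + 3(13.95) = 41.85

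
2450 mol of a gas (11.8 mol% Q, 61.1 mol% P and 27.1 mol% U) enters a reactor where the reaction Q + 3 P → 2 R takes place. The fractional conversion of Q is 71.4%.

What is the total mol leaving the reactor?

2040 mol

Q reacted = 0.714 × 289.1 = 206.4 mol; ν_Q = −1, so ξ = 206.4/1 = 206.4 mol.
Outlet amounts (n = n₀ + ν ξ):
  Q: 289.1 − 1(206.4) = 82.68
  P: 1497 − 3(206.4) = 877.7
  R: 0 + 2(206.4) = 412.8
  U: 664 (inert)
Total out = 82.68 + 877.7 + 412.8 + 664 = 2037 mol.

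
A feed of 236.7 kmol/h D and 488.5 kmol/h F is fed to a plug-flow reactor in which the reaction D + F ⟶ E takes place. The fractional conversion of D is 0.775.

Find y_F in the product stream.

0.563

D reacted = 0.775 × 236.7 = 183.4 kmol/h; ν_D = −1, so ξ = 183.4/1 = 183.4 kmol/h.
Outlet amounts (n = n₀ + ν ξ):
  D: 236.7 − 1(183.4) = 53.26
  F: 488.5 − 1(183.4) = 305.1
  E: 0 + 1(183.4) = 183.4
Total out = 541.8 kmol/h; y_F = 305.1 / 541.8 = 0.5631.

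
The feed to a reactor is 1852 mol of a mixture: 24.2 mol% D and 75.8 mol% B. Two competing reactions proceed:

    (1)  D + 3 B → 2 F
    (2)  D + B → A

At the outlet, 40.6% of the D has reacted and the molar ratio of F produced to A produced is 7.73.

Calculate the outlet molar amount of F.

Conversion of D: D consumed = 0.406 × 448.2 = 182 mol = 1ξ₁ + 1ξ₂.
Selectivity: 2ξ₁ / (1ξ₂) = 7.73 → ξ₁ = 3.865 ξ₂.
Substitute: (1·3.865 + 1) ξ₂ = 182 → ξ₂ = 37.4 mol, ξ₁ = 144.6 mol.
Outlet amounts (n = n₀ + Σ ν·ξ):
  D: 448.2 − 1(144.6) − 1(37.4) = 266.2
  B: 1404 − 3(144.6) − 1(37.4) = 932.7
  F: 0 + 2(144.6) = 289.1
  A: 0 + 1(37.4) = 37.4

289 mol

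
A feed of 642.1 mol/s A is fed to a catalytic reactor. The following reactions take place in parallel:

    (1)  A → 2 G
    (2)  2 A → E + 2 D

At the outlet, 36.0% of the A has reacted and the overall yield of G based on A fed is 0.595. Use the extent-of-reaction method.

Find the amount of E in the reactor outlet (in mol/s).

Yield of G: 2ξ₁ / 642.1 = 0.595 → ξ₁ = 191 mol/s.
Conversion of A: 1ξ₁ + 2ξ₂ = 0.36 × 642.1 = 231.2 → ξ₂ = 20.07 mol/s.
Outlet amounts (n = n₀ + Σ ν·ξ):
  A: 642.1 − 1(191) − 2(20.07) = 410.9
  G: 0 + 2(191) = 382
  E: 0 + 1(20.07) = 20.07
  D: 0 + 2(20.07) = 40.13

20.1 mol/s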